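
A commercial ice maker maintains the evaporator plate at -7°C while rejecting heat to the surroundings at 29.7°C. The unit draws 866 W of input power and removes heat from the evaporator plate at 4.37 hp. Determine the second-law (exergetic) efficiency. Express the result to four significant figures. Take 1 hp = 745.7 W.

Converting, Q̇_C = 4.370 hp = 3259 W, so COP_actual = Q̇_C/Ẇ = 3259/866.0 = 3.763.
In absolute terms T_C = 266.15 K and T_H = 302.85 K, so ΔT = 36.70 K.
COP_Carnot = T_C/ΔT = 266.15/36.70 = 7.252.
η_II = COP_actual/COP_Carnot = 3.763/7.252 = 0.5189.

0.5189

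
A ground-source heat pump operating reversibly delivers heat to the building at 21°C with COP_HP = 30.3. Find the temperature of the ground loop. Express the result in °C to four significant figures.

11.29 °C

COP_HP = T_H/(T_H − T_C) gives T_H − T_C = T_H/COP.
With T_H = 294.15 K, T_C = 294.15 × (1 − 1/30.3) = 284.44 K.
Converting, 284.44 K = 11.29°C.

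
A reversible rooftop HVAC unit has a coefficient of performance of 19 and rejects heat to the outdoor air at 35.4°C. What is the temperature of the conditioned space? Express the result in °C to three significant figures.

For a Carnot refrigerator COP_R = T_C/(T_H − T_C), so T_C = COP·T_H/(1 + COP).
With T_H = 308.55 K, T_C = 19 × 308.55/20.00 = 293.12 K.
Converting, 293.12 K = 19.97°C.

20.0 °C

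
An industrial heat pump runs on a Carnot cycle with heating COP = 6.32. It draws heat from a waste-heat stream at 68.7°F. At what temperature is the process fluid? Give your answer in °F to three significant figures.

COP_HP = T_H/(T_H − T_C) rearranges to T_H = COP·T_C/(COP − 1).
With T_C = 293.54 K, T_H = 6.32 × 293.54/5.320 = 348.72 K.
Converting, 348.72 K = 168.02°F.

168 °F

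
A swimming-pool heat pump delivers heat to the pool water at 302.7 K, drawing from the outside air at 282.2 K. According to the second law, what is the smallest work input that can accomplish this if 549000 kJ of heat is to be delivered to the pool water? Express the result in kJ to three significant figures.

37200 kJ

The reservoir spacing is ΔT = 302.7 − 282.2 = 20.50 K.
The reversible limit is COP_HP = T_H/ΔT = 14.77, so W_min = Q_H/COP = Q_H·ΔT/T_H.
W_min = 549000 × 20.50/302.70 = 37180 kJ.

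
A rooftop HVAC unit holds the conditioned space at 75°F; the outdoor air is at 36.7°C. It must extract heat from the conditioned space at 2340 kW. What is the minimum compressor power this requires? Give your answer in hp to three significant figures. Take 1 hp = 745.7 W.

135 hp

In absolute terms T_C = 297.04 K and T_H = 309.85 K, so ΔT = 12.81 K.
COP_Carnot = T_C/ΔT = 297.04/12.81 = 23.19.
Ẇ_min = Q̇/COP_Carnot = 2340/23.19 = 100.9 kW = 135.3 hp.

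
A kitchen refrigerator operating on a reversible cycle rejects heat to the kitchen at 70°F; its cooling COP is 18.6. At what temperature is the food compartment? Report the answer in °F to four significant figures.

For a Carnot refrigerator COP_R = T_C/(T_H − T_C), so T_C = COP·T_H/(1 + COP).
With T_H = 294.26 K, T_C = 18.6 × 294.26/19.60 = 279.25 K.
Converting, 279.25 K = 42.98°F.

42.98 °F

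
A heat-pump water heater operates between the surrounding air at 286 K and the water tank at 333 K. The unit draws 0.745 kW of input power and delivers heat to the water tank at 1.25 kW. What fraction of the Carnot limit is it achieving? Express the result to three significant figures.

COP_actual = Q̇_H/Ẇ = 1.250/0.7450 = 1.678.
The reservoir spacing is ΔT = 333 − 286 = 47.00 K.
COP_Carnot = T_H/ΔT = 333.00/47.00 = 7.085.
η_II = COP_actual/COP_Carnot = 1.678/7.085 = 0.2368.

0.237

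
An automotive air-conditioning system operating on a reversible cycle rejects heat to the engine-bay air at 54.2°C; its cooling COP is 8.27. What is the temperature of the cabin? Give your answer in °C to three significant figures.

18.9 °C

For a Carnot refrigerator COP_R = T_C/(T_H − T_C), so T_C = COP·T_H/(1 + COP).
With T_H = 327.35 K, T_C = 8.27 × 327.35/9.270 = 292.04 K.
Converting, 292.04 K = 18.89°C.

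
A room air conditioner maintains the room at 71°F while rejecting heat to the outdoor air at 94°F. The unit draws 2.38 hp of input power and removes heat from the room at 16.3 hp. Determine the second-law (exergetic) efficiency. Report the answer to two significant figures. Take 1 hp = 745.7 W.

0.30

COP_actual = Q̇_C/Ẇ = 16.30/2.380 = 6.849.
In absolute terms T_C = 294.82 K and T_H = 307.59 K, so ΔT = 12.78 K.
COP_Carnot = T_C/ΔT = 294.82/12.78 = 23.07.
η_II = COP_actual/COP_Carnot = 6.849/23.07 = 0.2968.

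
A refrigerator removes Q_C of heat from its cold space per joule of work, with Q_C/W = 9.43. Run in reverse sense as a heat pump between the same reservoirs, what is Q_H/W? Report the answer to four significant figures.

10.43

The first law on one cycle gives Q_H = Q_C + W, so Q_H/W = Q_C/W + 1.
COP_HP = COP_R + 1 = 9.43 + 1 = 10.43.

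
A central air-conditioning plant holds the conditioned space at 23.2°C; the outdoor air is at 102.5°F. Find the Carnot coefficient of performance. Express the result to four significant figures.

In absolute terms T_C = 296.35 K and T_H = 312.32 K, so ΔT = 15.97 K.
For a reversible cycle, COP_Carnot = T_C/ΔT = 296.35/15.97 = 18.56.

18.56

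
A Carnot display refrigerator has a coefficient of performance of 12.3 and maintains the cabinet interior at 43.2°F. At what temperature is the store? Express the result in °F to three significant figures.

COP_R = T_C/(T_H − T_C) gives T_H − T_C = T_C/COP.
With T_C = 279.37 K, T_H = 279.37 × (1 + 1/12.3) = 302.09 K.
Converting, 302.09 K = 84.08°F.

84.1 °F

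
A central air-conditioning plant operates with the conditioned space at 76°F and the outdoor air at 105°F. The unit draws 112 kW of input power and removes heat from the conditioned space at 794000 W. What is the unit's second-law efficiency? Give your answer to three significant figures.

Converting, Q̇_C = 794000 W = 794.0 kW, so COP_actual = Q̇_C/Ẇ = 794.0/112.0 = 7.089.
In absolute terms T_C = 297.59 K and T_H = 313.71 K, so ΔT = 16.11 K.
COP_Carnot = T_C/ΔT = 297.59/16.11 = 18.47.
η_II = COP_actual/COP_Carnot = 7.089/18.47 = 0.3838.

0.384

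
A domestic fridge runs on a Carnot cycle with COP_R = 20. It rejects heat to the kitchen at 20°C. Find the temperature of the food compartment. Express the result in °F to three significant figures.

42.9 °F

For a Carnot refrigerator COP_R = T_C/(T_H − T_C), so T_C = COP·T_H/(1 + COP).
With T_H = 293.15 K, T_C = 20 × 293.15/21.00 = 279.19 K.
Converting, 279.19 K = 42.87°F.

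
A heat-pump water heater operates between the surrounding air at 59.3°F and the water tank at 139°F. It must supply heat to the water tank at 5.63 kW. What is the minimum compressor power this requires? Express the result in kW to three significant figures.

In absolute terms T_C = 288.32 K and T_H = 332.59 K, so ΔT = 44.28 K.
COP_Carnot = T_H/ΔT = 332.59/44.28 = 7.512.
Ẇ_min = Q̇/COP_Carnot = 5.630/7.512 = 0.7495 kW.

0.750 kW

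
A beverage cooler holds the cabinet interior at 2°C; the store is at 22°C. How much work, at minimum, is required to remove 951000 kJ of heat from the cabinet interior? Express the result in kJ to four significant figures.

In absolute terms T_C = 275.15 K and T_H = 295.15 K, so ΔT = 20.00 K.
The reversible limit is COP_R = T_C/ΔT = 13.76, so W_min = Q_C/COP = Q_C·ΔT/T_C.
W_min = 951000 × 20.00/275.15 = 69130 kJ.

69130 kJ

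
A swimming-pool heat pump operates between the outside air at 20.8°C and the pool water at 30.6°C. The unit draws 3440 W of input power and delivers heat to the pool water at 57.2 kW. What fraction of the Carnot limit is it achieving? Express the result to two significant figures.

0.54

Converting, Q̇_H = 57.20 kW = 57200 W, so COP_actual = Q̇_H/Ẇ = 57200/3440 = 16.63.
In absolute terms T_C = 293.95 K and T_H = 303.75 K, so ΔT = 9.800 K.
COP_Carnot = T_H/ΔT = 303.75/9.800 = 30.99.
η_II = COP_actual/COP_Carnot = 16.63/30.99 = 0.5365.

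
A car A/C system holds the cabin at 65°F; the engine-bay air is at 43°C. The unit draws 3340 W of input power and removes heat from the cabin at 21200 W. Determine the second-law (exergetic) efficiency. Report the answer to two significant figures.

COP_actual = Q̇_C/Ẇ = 21200/3340 = 6.347.
In absolute terms T_C = 291.48 K and T_H = 316.15 K, so ΔT = 24.67 K.
COP_Carnot = T_C/ΔT = 291.48/24.67 = 11.82.
η_II = COP_actual/COP_Carnot = 6.347/11.82 = 0.5371.

0.54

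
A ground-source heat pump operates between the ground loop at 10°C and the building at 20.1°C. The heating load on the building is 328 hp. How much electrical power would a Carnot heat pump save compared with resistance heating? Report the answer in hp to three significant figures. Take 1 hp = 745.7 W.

In absolute terms T_C = 283.15 K and T_H = 293.25 K, so ΔT = 10.10 K.
COP_Carnot = T_H/ΔT = 293.25/10.10 = 29.03.
Resistance heating needs Ẇ_res = Q̇_H = 328.0 hp; the reversible heat pump needs only Ẇ_hp = Q̇_H/COP = 11.30 hp.
Saving = 328.0 − 11.30 = 316.7 hp.

317 hp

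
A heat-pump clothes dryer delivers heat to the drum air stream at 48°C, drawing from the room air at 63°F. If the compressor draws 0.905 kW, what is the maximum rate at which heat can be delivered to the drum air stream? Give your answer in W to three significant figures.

9440 W

In absolute terms T_C = 290.37 K and T_H = 321.15 K, so ΔT = 30.78 K.
COP_Carnot = T_H/ΔT = 321.15/30.78 = 10.43.
Q̇_max = COP_Carnot × Ẇ = 10.43 × 0.9050 kW = 9.443 kW = 9443 W.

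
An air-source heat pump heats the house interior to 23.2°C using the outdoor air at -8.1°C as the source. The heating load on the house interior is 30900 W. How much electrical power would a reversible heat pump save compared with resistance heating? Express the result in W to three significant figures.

27600 W

In absolute terms T_C = 265.05 K and T_H = 296.35 K, so ΔT = 31.30 K.
COP_Carnot = T_H/ΔT = 296.35/31.30 = 9.468.
Resistance heating needs Ẇ_res = Q̇_H = 30900 W; the reversible heat pump needs only Ẇ_hp = Q̇_H/COP = 3264 W.
Saving = 30900 − 3264 = 27640 W.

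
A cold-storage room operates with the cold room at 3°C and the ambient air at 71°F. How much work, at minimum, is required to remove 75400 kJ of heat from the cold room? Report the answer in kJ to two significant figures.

In absolute terms T_C = 276.15 K and T_H = 294.82 K, so ΔT = 18.67 K.
The reversible limit is COP_R = T_C/ΔT = 14.79, so W_min = Q_C/COP = Q_C·ΔT/T_C.
W_min = 75400 × 18.67/276.15 = 5097 kJ.

5100 kJ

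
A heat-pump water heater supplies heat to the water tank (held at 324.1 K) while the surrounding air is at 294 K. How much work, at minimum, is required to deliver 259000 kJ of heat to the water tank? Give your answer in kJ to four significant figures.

The reservoir spacing is ΔT = 324.1 − 294 = 30.10 K.
The reversible limit is COP_HP = T_H/ΔT = 10.77, so W_min = Q_H/COP = Q_H·ΔT/T_H.
W_min = 259000 × 30.10/324.10 = 24050 kJ.

24050 kJ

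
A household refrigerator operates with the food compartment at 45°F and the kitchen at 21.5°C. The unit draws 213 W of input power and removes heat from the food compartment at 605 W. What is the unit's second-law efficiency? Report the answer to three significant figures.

COP_actual = Q̇_C/Ẇ = 605.0/213.0 = 2.840.
In absolute terms T_C = 280.37 K and T_H = 294.65 K, so ΔT = 14.28 K.
COP_Carnot = T_C/ΔT = 280.37/14.28 = 19.64.
η_II = COP_actual/COP_Carnot = 2.840/19.64 = 0.1446.

0.145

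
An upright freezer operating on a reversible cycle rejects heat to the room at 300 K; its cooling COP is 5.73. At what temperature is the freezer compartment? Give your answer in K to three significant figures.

255 K

For a Carnot refrigerator COP_R = T_C/(T_H − T_C), so T_C = COP·T_H/(1 + COP).
With T_H = 300.00 K, T_C = 5.73 × 300.00/6.730 = 255.42 K.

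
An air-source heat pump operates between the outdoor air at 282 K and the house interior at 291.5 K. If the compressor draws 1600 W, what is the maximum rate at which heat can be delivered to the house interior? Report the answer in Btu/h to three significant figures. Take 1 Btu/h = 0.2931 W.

The reservoir spacing is ΔT = 291.5 − 282 = 9.500 K.
COP_Carnot = T_H/ΔT = 291.50/9.500 = 30.68.
Q̇_max = COP_Carnot × Ẇ = 30.68 × 1600 W = 49090 W = 167500 Btu/h.

168000 Btu/h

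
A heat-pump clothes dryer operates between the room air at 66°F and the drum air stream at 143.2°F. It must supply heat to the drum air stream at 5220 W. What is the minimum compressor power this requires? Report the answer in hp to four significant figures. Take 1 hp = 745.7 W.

In absolute terms T_C = 292.04 K and T_H = 334.93 K, so ΔT = 42.89 K.
COP_Carnot = T_H/ΔT = 334.93/42.89 = 7.809.
Ẇ_min = Q̇/COP_Carnot = 5220/7.809 = 668.4 W = 0.8964 hp.

0.8964 hp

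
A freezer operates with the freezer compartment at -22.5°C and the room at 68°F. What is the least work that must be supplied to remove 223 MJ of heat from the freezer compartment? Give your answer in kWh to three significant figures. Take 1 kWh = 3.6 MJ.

10.5 kWh

In absolute terms T_C = 250.65 K and T_H = 293.15 K, so ΔT = 42.50 K.
The reversible limit is COP_R = T_C/ΔT = 5.898, so W_min = Q_C/COP = Q_C·ΔT/T_C.
W_min = 223.0 × 42.50/250.65 = 37.81 MJ = 10.50 kWh.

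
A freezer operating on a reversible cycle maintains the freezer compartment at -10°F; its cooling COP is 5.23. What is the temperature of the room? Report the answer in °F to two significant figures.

COP_R = T_C/(T_H − T_C) gives T_H − T_C = T_C/COP.
With T_C = 249.82 K, T_H = 249.82 × (1 + 1/5.23) = 297.58 K.
Converting, 297.58 K = 75.98°F.

76 °F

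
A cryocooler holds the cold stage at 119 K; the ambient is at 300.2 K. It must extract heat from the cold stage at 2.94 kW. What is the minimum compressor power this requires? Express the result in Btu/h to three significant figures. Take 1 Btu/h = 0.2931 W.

The reservoir spacing is ΔT = 300.2 − 119 = 181.2 K.
COP_Carnot = T_C/ΔT = 119.00/181.2 = 0.6567.
Ẇ_min = Q̇/COP_Carnot = 2.940/0.6567 = 4.477 kW = 15270 Btu/h.

15300 Btu/h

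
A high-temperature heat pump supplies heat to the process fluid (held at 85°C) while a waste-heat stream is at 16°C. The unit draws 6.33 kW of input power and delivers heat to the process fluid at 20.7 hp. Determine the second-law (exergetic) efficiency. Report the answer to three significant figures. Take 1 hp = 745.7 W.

Converting, Q̇_H = 20.70 hp = 15.44 kW, so COP_actual = Q̇_H/Ẇ = 15.44/6.330 = 2.439.
In absolute terms T_C = 289.15 K and T_H = 358.15 K, so ΔT = 69.00 K.
COP_Carnot = T_H/ΔT = 358.15/69.00 = 5.191.
η_II = COP_actual/COP_Carnot = 2.439/5.191 = 0.4698.

0.470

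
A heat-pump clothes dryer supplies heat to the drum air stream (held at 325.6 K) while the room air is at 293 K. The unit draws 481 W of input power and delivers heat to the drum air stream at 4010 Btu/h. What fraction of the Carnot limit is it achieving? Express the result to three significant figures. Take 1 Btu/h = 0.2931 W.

0.245

Converting, Q̇_H = 4010 Btu/h = 1175 W, so COP_actual = Q̇_H/Ẇ = 1175/481.0 = 2.444.
The reservoir spacing is ΔT = 325.6 − 293 = 32.60 K.
COP_Carnot = T_H/ΔT = 325.60/32.60 = 9.988.
η_II = COP_actual/COP_Carnot = 2.444/9.988 = 0.2447.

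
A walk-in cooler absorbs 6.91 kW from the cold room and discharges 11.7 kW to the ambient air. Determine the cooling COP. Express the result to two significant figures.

The first law gives Q̇_H = Q̇_C + Ẇ, so the three rates are Q̇_C = 6.910, Q̇_H = 11.70, Ẇ = 4.790 kW.
COP_R = Q̇_C/Ẇ = 6.910/4.790 = 1.443.

1.4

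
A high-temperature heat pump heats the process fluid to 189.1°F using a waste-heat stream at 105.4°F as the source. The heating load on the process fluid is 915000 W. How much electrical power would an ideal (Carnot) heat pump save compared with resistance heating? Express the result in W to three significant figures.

797000 W

In absolute terms T_C = 313.93 K and T_H = 360.43 K, so ΔT = 46.50 K.
COP_Carnot = T_H/ΔT = 360.43/46.50 = 7.751.
Resistance heating needs Ẇ_res = Q̇_H = 915000 W; the reversible heat pump needs only Ẇ_hp = Q̇_H/COP = 118000 W.
Saving = 915000 − 118000 = 797000 W.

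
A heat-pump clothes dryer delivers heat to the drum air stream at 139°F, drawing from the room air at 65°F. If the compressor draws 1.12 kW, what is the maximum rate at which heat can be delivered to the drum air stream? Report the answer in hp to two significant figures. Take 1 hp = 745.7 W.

12 hp

In absolute terms T_C = 291.48 K and T_H = 332.59 K, so ΔT = 41.11 K.
COP_Carnot = T_H/ΔT = 332.59/41.11 = 8.090.
Q̇_max = COP_Carnot × Ẇ = 8.090 × 1.120 kW = 9.061 kW = 12.15 hp.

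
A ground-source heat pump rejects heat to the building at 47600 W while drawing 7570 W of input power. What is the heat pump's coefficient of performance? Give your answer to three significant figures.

The first law gives Q̇_H = Q̇_C + Ẇ, so the three rates are Q̇_C = 40030, Q̇_H = 47600, Ẇ = 7570 W.
COP_HP = Q̇_H/Ẇ = 47600/7570 = 6.288.

6.29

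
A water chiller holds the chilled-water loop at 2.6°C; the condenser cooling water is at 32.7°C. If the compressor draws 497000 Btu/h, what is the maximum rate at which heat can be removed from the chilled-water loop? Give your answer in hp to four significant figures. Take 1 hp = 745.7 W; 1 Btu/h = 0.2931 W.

1790 hp

In absolute terms T_C = 275.75 K and T_H = 305.85 K, so ΔT = 30.10 K.
COP_Carnot = T_C/ΔT = 275.75/30.10 = 9.161.
Q̇_max = COP_Carnot × Ẇ = 9.161 × 497000 Btu/h = 4553000 Btu/h = 1790 hp.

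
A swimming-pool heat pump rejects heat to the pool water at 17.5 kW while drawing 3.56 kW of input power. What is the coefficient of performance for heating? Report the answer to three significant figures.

The first law gives Q̇_H = Q̇_C + Ẇ, so the three rates are Q̇_C = 13.94, Q̇_H = 17.50, Ẇ = 3.560 kW.
COP_HP = Q̇_H/Ẇ = 17.50/3.560 = 4.916.

4.92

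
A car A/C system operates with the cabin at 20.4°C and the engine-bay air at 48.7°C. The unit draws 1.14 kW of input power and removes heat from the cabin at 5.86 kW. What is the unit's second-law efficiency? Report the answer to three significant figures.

0.496

COP_actual = Q̇_C/Ẇ = 5.860/1.140 = 5.140.
In absolute terms T_C = 293.55 K and T_H = 321.85 K, so ΔT = 28.30 K.
COP_Carnot = T_C/ΔT = 293.55/28.30 = 10.37.
η_II = COP_actual/COP_Carnot = 5.140/10.37 = 0.4956.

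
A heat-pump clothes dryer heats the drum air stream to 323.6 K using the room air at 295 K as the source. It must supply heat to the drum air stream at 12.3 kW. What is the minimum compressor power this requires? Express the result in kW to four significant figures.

The reservoir spacing is ΔT = 323.6 − 295 = 28.60 K.
COP_Carnot = T_H/ΔT = 323.60/28.60 = 11.31.
Ẇ_min = Q̇/COP_Carnot = 12.30/11.31 = 1.087 kW.

1.087 kW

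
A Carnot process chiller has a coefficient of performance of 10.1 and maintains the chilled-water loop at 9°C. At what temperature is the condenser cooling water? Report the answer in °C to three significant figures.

36.9 °C

COP_R = T_C/(T_H − T_C) gives T_H − T_C = T_C/COP.
With T_C = 282.15 K, T_H = 282.15 × (1 + 1/10.1) = 310.09 K.
Converting, 310.09 K = 36.94°C.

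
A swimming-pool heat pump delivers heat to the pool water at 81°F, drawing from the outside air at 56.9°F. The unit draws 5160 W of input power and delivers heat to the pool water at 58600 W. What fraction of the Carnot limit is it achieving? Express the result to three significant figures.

0.506

COP_actual = Q̇_H/Ẇ = 58600/5160 = 11.36.
In absolute terms T_C = 286.98 K and T_H = 300.37 K, so ΔT = 13.39 K.
COP_Carnot = T_H/ΔT = 300.37/13.39 = 22.43.
η_II = COP_actual/COP_Carnot = 11.36/22.43 = 0.5062.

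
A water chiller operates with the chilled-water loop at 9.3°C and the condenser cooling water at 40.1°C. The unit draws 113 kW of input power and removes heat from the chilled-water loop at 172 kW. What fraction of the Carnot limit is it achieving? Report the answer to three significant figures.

COP_actual = Q̇_C/Ẇ = 172.0/113.0 = 1.522.
In absolute terms T_C = 282.45 K and T_H = 313.25 K, so ΔT = 30.80 K.
COP_Carnot = T_C/ΔT = 282.45/30.80 = 9.170.
η_II = COP_actual/COP_Carnot = 1.522/9.170 = 0.1660.

0.166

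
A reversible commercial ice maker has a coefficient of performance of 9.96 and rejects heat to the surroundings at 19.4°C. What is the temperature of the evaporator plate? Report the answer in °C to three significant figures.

-7.29 °C

For a Carnot refrigerator COP_R = T_C/(T_H − T_C), so T_C = COP·T_H/(1 + COP).
With T_H = 292.55 K, T_C = 9.96 × 292.55/10.96 = 265.86 K.
Converting, 265.86 K = -7.29°C.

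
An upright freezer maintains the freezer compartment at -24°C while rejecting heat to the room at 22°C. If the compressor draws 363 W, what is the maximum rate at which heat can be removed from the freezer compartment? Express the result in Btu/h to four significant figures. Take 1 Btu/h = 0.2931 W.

6708 Btu/h

In absolute terms T_C = 249.15 K and T_H = 295.15 K, so ΔT = 46.00 K.
COP_Carnot = T_C/ΔT = 249.15/46.00 = 5.416.
Q̇_max = COP_Carnot × Ẇ = 5.416 × 363.0 W = 1966 W = 6708 Btu/h.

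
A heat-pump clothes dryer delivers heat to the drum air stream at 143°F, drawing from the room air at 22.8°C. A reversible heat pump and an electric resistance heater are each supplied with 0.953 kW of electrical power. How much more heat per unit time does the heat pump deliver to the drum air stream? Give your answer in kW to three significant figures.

7.26 kW

In absolute terms T_C = 295.95 K and T_H = 334.82 K, so ΔT = 38.87 K.
COP_Carnot = T_H/ΔT = 334.82/38.87 = 8.614.
The heat pump delivers Q̇_H = COP × Ẇ = 8.210 kW; the resistance heater delivers Ẇ = 0.9530 kW.
Extra = (COP − 1)·Ẇ = 7.257 kW.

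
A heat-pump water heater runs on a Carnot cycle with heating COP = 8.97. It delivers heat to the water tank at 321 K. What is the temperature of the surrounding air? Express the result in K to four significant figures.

285.2 K

COP_HP = T_H/(T_H − T_C) gives T_H − T_C = T_H/COP.
With T_H = 321.00 K, T_C = 321.00 × (1 − 1/8.97) = 285.21 K.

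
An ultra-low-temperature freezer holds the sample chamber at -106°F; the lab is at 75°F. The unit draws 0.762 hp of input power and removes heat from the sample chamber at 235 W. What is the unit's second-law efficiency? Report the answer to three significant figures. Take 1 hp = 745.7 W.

0.212

Converting, Q̇_C = 235.0 W = 0.3151 hp, so COP_actual = Q̇_C/Ẇ = 0.3151/0.7620 = 0.4136.
In absolute terms T_C = 196.48 K and T_H = 297.04 K, so ΔT = 100.6 K.
COP_Carnot = T_C/ΔT = 196.48/100.6 = 1.954.
η_II = COP_actual/COP_Carnot = 0.4136/1.954 = 0.2117.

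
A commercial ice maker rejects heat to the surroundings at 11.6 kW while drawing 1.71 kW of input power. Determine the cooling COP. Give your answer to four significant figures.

5.784

The first law gives Q̇_H = Q̇_C + Ẇ, so the three rates are Q̇_C = 9.890, Q̇_H = 11.60, Ẇ = 1.710 kW.
COP_R = Q̇_C/Ẇ = 9.890/1.710 = 5.784.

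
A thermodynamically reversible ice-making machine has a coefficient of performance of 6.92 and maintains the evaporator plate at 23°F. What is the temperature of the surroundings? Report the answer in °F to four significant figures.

92.75 °F

COP_R = T_C/(T_H − T_C) gives T_H − T_C = T_C/COP.
With T_C = 268.15 K, T_H = 268.15 × (1 + 1/6.92) = 306.90 K.
Converting, 306.90 K = 92.75°F.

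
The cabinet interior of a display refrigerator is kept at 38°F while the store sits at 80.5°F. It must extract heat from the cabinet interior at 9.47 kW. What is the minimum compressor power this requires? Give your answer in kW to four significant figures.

0.8087 kW

In absolute terms T_C = 276.48 K and T_H = 300.09 K, so ΔT = 23.61 K.
COP_Carnot = T_C/ΔT = 276.48/23.61 = 11.71.
Ẇ_min = Q̇/COP_Carnot = 9.470/11.71 = 0.8087 kW.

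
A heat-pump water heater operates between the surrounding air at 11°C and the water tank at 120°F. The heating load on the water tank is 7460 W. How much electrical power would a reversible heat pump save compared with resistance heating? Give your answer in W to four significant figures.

In absolute terms T_C = 284.15 K and T_H = 322.04 K, so ΔT = 37.89 K.
COP_Carnot = T_H/ΔT = 322.04/37.89 = 8.500.
Resistance heating needs Ẇ_res = Q̇_H = 7460 W; the reversible heat pump needs only Ẇ_hp = Q̇_H/COP = 877.7 W.
Saving = 7460 − 877.7 = 6582 W.

6582 W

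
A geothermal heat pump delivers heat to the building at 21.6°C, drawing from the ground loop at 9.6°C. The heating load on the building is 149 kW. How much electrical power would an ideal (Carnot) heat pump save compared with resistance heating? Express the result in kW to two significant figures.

In absolute terms T_C = 282.75 K and T_H = 294.75 K, so ΔT = 12.00 K.
COP_Carnot = T_H/ΔT = 294.75/12.00 = 24.56.
Resistance heating needs Ẇ_res = Q̇_H = 149.0 kW; the reversible heat pump needs only Ẇ_hp = Q̇_H/COP = 6.066 kW.
Saving = 149.0 − 6.066 = 142.9 kW.

140 kW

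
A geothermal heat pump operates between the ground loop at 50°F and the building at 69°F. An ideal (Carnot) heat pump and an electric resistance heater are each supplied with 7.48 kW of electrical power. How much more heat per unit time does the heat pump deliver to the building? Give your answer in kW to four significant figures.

In absolute terms T_C = 283.15 K and T_H = 293.71 K, so ΔT = 10.56 K.
COP_Carnot = T_H/ΔT = 293.71/10.56 = 27.82.
The heat pump delivers Q̇_H = COP × Ẇ = 208.1 kW; the resistance heater delivers Ẇ = 7.480 kW.
Extra = (COP − 1)·Ẇ = 200.6 kW.

200.6 kW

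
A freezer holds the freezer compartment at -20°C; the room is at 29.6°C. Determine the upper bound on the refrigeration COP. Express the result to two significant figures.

5.1

In absolute terms T_C = 253.15 K and T_H = 302.75 K, so ΔT = 49.60 K.
For a reversible cycle, COP_Carnot = T_C/ΔT = 253.15/49.60 = 5.104.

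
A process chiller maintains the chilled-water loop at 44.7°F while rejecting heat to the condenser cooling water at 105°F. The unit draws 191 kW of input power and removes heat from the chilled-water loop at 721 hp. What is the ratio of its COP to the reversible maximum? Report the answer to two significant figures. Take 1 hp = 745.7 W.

Converting, Q̇_C = 721.0 hp = 537.6 kW, so COP_actual = Q̇_C/Ẇ = 537.6/191.0 = 2.815.
In absolute terms T_C = 280.21 K and T_H = 313.71 K, so ΔT = 33.50 K.
COP_Carnot = T_C/ΔT = 280.21/33.50 = 8.364.
η_II = COP_actual/COP_Carnot = 2.815/8.364 = 0.3365.

0.34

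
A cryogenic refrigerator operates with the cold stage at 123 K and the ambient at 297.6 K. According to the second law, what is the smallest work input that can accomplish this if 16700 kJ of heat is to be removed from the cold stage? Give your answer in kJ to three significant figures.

The reservoir spacing is ΔT = 297.6 − 123 = 174.6 K.
The reversible limit is COP_R = T_C/ΔT = 0.7045, so W_min = Q_C/COP = Q_C·ΔT/T_C.
W_min = 16700 × 174.6/123.00 = 23710 kJ.

23700 kJ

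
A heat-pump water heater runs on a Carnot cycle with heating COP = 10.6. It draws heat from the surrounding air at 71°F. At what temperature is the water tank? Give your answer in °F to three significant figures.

COP_HP = T_H/(T_H − T_C) rearranges to T_H = COP·T_C/(COP − 1).
With T_C = 294.82 K, T_H = 10.6 × 294.82/9.600 = 325.53 K.
Converting, 325.53 K = 126.28°F.

126 °F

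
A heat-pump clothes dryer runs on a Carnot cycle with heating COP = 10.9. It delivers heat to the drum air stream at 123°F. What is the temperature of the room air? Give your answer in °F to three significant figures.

COP_HP = T_H/(T_H − T_C) gives T_H − T_C = T_H/COP.
With T_H = 323.71 K, T_C = 323.71 × (1 − 1/10.9) = 294.01 K.
Converting, 294.01 K = 69.54°F.

69.5 °F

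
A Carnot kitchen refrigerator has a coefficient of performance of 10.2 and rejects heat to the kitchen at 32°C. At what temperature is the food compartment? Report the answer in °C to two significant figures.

For a Carnot refrigerator COP_R = T_C/(T_H − T_C), so T_C = COP·T_H/(1 + COP).
With T_H = 305.15 K, T_C = 10.2 × 305.15/11.20 = 277.90 K.
Converting, 277.90 K = 4.75°C.

4.8 °C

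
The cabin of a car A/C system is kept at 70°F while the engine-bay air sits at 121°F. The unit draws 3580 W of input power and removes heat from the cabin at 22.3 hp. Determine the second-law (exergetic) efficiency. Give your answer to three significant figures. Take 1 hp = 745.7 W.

0.447

Converting, Q̇_C = 22.30 hp = 16630 W, so COP_actual = Q̇_C/Ẇ = 16630/3580 = 4.645.
In absolute terms T_C = 294.26 K and T_H = 322.59 K, so ΔT = 28.33 K.
COP_Carnot = T_C/ΔT = 294.26/28.33 = 10.39.
η_II = COP_actual/COP_Carnot = 4.645/10.39 = 0.4473.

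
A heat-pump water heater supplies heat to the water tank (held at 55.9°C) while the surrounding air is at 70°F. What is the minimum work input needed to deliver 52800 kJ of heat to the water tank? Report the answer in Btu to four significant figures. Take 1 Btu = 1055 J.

In absolute terms T_C = 294.26 K and T_H = 329.05 K, so ΔT = 34.79 K.
The reversible limit is COP_HP = T_H/ΔT = 9.458, so W_min = Q_H/COP = Q_H·ΔT/T_H.
W_min = 52800 × 34.79/329.05 = 5582 kJ = 5291 Btu.

5291 Btu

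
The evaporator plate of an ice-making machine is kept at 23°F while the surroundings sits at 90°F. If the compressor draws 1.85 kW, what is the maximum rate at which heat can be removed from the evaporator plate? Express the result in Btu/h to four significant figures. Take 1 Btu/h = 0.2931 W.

45470 Btu/h

In absolute terms T_C = 268.15 K and T_H = 305.37 K, so ΔT = 37.22 K.
COP_Carnot = T_C/ΔT = 268.15/37.22 = 7.204.
Q̇_max = COP_Carnot × Ẇ = 7.204 × 1.850 kW = 13.33 kW = 45470 Btu/h.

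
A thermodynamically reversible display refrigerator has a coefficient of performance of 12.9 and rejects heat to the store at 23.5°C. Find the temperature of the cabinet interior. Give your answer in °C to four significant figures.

For a Carnot refrigerator COP_R = T_C/(T_H − T_C), so T_C = COP·T_H/(1 + COP).
With T_H = 296.65 K, T_C = 12.9 × 296.65/13.90 = 275.31 K.
Converting, 275.31 K = 2.16°C.

2.158 °C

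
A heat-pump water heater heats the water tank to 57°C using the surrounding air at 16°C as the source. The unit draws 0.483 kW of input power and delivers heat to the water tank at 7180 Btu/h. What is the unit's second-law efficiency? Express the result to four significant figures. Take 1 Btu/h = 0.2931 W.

Converting, Q̇_H = 7180 Btu/h = 2.104 kW, so COP_actual = Q̇_H/Ẇ = 2.104/0.4830 = 4.357.
In absolute terms T_C = 289.15 K and T_H = 330.15 K, so ΔT = 41.00 K.
COP_Carnot = T_H/ΔT = 330.15/41.00 = 8.052.
η_II = COP_actual/COP_Carnot = 4.357/8.052 = 0.5411.

0.5411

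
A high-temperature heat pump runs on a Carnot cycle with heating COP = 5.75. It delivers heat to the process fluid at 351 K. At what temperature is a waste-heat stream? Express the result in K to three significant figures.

COP_HP = T_H/(T_H − T_C) gives T_H − T_C = T_H/COP.
With T_H = 351.00 K, T_C = 351.00 × (1 − 1/5.75) = 289.96 K.

290 K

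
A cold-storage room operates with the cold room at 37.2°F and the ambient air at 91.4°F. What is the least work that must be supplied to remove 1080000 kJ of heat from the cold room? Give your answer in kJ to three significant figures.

118000 kJ

In absolute terms T_C = 276.04 K and T_H = 306.15 K, so ΔT = 30.11 K.
The reversible limit is COP_R = T_C/ΔT = 9.167, so W_min = Q_C/COP = Q_C·ΔT/T_C.
W_min = 1080000 × 30.11/276.04 = 117800 kJ.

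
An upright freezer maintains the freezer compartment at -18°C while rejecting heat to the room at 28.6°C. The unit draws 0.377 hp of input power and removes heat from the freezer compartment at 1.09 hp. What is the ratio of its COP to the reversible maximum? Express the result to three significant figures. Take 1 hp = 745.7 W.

COP_actual = Q̇_C/Ẇ = 1.090/0.3770 = 2.891.
In absolute terms T_C = 255.15 K and T_H = 301.75 K, so ΔT = 46.60 K.
COP_Carnot = T_C/ΔT = 255.15/46.60 = 5.475.
η_II = COP_actual/COP_Carnot = 2.891/5.475 = 0.5281.

0.528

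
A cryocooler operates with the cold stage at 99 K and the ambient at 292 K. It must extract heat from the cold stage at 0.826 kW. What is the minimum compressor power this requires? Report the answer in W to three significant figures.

1610 W

The reservoir spacing is ΔT = 292 − 99 = 193.0 K.
COP_Carnot = T_C/ΔT = 99.00/193.0 = 0.5130.
Ẇ_min = Q̇/COP_Carnot = 0.8260/0.5130 = 1.610 kW = 1610 W.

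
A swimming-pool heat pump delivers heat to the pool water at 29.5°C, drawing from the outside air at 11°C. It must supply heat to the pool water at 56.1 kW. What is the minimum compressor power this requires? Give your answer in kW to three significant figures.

3.43 kW

In absolute terms T_C = 284.15 K and T_H = 302.65 K, so ΔT = 18.50 K.
COP_Carnot = T_H/ΔT = 302.65/18.50 = 16.36.
Ẇ_min = Q̇/COP_Carnot = 56.10/16.36 = 3.429 kW.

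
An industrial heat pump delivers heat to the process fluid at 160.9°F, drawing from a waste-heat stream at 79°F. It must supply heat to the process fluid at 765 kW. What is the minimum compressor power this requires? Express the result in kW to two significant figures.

100 kW

In absolute terms T_C = 299.26 K and T_H = 344.76 K, so ΔT = 45.50 K.
COP_Carnot = T_H/ΔT = 344.76/45.50 = 7.577.
Ẇ_min = Q̇/COP_Carnot = 765.0/7.577 = 101.0 kW.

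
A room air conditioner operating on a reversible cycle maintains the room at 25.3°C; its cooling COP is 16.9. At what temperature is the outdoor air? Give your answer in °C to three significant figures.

COP_R = T_C/(T_H − T_C) gives T_H − T_C = T_C/COP.
With T_C = 298.45 K, T_H = 298.45 × (1 + 1/16.9) = 316.11 K.
Converting, 316.11 K = 42.96°C.

43.0 °C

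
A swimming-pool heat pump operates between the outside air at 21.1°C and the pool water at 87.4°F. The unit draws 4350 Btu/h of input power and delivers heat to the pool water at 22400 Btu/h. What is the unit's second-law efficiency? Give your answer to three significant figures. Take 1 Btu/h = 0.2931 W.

0.164

COP_actual = Q̇_H/Ẇ = 22400/4350 = 5.149.
In absolute terms T_C = 294.25 K and T_H = 303.93 K, so ΔT = 9.678 K.
COP_Carnot = T_H/ΔT = 303.93/9.678 = 31.40.
η_II = COP_actual/COP_Carnot = 5.149/31.40 = 0.1640.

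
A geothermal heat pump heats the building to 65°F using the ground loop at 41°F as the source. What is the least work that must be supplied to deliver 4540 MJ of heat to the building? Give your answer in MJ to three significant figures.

In absolute terms T_C = 278.15 K and T_H = 291.48 K, so ΔT = 13.33 K.
The reversible limit is COP_HP = T_H/ΔT = 21.86, so W_min = Q_H/COP = Q_H·ΔT/T_H.
W_min = 4540 × 13.33/291.48 = 207.7 MJ.

208 MJ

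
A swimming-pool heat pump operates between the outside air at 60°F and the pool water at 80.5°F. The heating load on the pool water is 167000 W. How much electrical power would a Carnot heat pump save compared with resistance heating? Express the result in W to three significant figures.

In absolute terms T_C = 288.71 K and T_H = 300.09 K, so ΔT = 11.39 K.
COP_Carnot = T_H/ΔT = 300.09/11.39 = 26.35.
Resistance heating needs Ẇ_res = Q̇_H = 167000 W; the reversible heat pump needs only Ẇ_hp = Q̇_H/COP = 6338 W.
Saving = 167000 − 6338 = 160700 W.

161000 W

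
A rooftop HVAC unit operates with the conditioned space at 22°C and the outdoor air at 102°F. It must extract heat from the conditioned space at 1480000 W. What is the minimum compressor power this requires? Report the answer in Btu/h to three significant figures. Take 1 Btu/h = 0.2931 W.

289000 Btu/h

In absolute terms T_C = 295.15 K and T_H = 312.04 K, so ΔT = 16.89 K.
COP_Carnot = T_C/ΔT = 295.15/16.89 = 17.48.
Ẇ_min = Q̇/COP_Carnot = 1480000/17.48 = 84690 W = 288900 Btu/h.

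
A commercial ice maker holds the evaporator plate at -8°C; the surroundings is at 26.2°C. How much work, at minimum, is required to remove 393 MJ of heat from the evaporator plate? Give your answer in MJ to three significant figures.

In absolute terms T_C = 265.15 K and T_H = 299.35 K, so ΔT = 34.20 K.
The reversible limit is COP_R = T_C/ΔT = 7.753, so W_min = Q_C/COP = Q_C·ΔT/T_C.
W_min = 393.0 × 34.20/265.15 = 50.69 MJ.

50.7 MJ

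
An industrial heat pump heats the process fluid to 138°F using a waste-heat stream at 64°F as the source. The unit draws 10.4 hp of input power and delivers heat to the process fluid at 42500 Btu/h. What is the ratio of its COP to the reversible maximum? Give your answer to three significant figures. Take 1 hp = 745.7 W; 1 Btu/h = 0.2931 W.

Converting, Q̇_H = 42500 Btu/h = 16.70 hp, so COP_actual = Q̇_H/Ẇ = 16.70/10.40 = 1.606.
In absolute terms T_C = 290.93 K and T_H = 332.04 K, so ΔT = 41.11 K.
COP_Carnot = T_H/ΔT = 332.04/41.11 = 8.077.
η_II = COP_actual/COP_Carnot = 1.606/8.077 = 0.1989.

0.199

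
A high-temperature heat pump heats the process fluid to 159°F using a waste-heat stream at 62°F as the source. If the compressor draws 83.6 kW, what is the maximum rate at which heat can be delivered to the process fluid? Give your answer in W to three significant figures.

In absolute terms T_C = 289.82 K and T_H = 343.71 K, so ΔT = 53.89 K.
COP_Carnot = T_H/ΔT = 343.71/53.89 = 6.378.
Q̇_max = COP_Carnot × Ẇ = 6.378 × 83.60 kW = 533.2 kW = 533200 W.

533000 W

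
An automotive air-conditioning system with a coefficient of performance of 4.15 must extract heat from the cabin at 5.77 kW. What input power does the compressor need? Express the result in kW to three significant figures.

Ẇ = Q̇_C/COP = 5.770/4.15 = 1.390 kW.

1.39 kW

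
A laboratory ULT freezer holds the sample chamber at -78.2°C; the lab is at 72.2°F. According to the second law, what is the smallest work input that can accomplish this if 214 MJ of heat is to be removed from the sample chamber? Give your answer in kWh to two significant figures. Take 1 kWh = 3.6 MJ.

31 kWh

In absolute terms T_C = 194.95 K and T_H = 295.48 K, so ΔT = 100.5 K.
The reversible limit is COP_R = T_C/ΔT = 1.939, so W_min = Q_C/COP = Q_C·ΔT/T_C.
W_min = 214.0 × 100.5/194.95 = 110.4 MJ = 30.65 kWh.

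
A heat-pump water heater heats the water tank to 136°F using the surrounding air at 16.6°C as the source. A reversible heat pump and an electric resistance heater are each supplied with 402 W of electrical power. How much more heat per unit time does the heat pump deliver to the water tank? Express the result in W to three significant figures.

2830 W

In absolute terms T_C = 289.75 K and T_H = 330.93 K, so ΔT = 41.18 K.
COP_Carnot = T_H/ΔT = 330.93/41.18 = 8.037.
The heat pump delivers Q̇_H = COP × Ẇ = 3231 W; the resistance heater delivers Ẇ = 402.0 W.
Extra = (COP − 1)·Ẇ = 2829 W.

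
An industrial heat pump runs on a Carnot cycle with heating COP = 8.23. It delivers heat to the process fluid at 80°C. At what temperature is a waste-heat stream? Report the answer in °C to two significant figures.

37 °C

COP_HP = T_H/(T_H − T_C) gives T_H − T_C = T_H/COP.
With T_H = 353.15 K, T_C = 353.15 × (1 − 1/8.23) = 310.24 K.
Converting, 310.24 K = 37.09°C.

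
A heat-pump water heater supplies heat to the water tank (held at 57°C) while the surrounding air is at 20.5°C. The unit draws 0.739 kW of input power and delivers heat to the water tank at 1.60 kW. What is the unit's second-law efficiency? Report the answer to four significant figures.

COP_actual = Q̇_H/Ẇ = 1.600/0.7390 = 2.165.
In absolute terms T_C = 293.65 K and T_H = 330.15 K, so ΔT = 36.50 K.
COP_Carnot = T_H/ΔT = 330.15/36.50 = 9.045.
η_II = COP_actual/COP_Carnot = 2.165/9.045 = 0.2394.

0.2394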